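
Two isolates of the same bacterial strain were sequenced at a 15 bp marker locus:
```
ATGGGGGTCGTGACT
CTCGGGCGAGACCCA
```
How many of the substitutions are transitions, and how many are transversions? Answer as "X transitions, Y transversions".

Transitions (purine↔purine or pyrimidine↔pyrimidine): none.
Transversions (purine↔pyrimidine): 1 A→C, 3 G→C, 7 G→C, 8 T→G, 9 C→A, 11 T→A, 12 G→C, 13 A→C, 15 T→A.

0 transitions, 9 transversions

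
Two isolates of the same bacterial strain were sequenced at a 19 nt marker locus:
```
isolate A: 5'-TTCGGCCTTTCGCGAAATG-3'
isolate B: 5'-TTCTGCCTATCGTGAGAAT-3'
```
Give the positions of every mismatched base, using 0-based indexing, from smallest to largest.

Differences at position 3 (G→T), position 8 (T→A), position 12 (C→T), position 15 (A→G), position 17 (T→A), position 18 (G→T).

3, 8, 12, 15, 17, 18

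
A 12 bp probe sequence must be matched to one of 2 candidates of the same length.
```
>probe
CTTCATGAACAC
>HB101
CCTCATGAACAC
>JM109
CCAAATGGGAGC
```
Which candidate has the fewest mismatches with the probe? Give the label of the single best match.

HB101 differs at 1 position; JM109 differs at 7 positions. The closest is HB101.

HB101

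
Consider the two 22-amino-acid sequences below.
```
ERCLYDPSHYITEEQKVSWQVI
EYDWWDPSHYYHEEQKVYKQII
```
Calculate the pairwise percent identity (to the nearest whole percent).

9 positions differ (2, 3, 4, 5, 11, 12, 18, 19, 21), so 13 of 22 match: 13/22 = 59.09%.

59%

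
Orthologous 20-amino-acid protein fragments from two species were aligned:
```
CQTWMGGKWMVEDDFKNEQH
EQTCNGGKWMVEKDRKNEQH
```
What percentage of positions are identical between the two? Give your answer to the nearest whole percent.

75%

5 positions differ (1, 4, 5, 13, 15), so 15 of 20 match: 15/20 = 75%.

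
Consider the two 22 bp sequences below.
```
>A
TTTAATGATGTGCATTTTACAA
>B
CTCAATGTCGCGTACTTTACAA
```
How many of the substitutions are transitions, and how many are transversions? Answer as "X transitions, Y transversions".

6 transitions, 1 transversion

Mismatches (1-based):
base 1: T→C (pyrimidine→pyrimidine, transition)
base 3: T→C (pyrimidine→pyrimidine, transition)
base 8: A→T (purine→pyrimidine, transversion)
base 9: T→C (pyrimidine→pyrimidine, transition)
base 11: T→C (pyrimidine→pyrimidine, transition)
base 13: C→T (pyrimidine→pyrimidine, transition)
base 15: T→C (pyrimidine→pyrimidine, transition)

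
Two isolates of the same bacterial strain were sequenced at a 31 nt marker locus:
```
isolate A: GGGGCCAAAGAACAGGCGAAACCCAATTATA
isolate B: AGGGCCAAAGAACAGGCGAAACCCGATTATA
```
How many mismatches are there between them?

2

Mismatches (1-based): position 1: G→A; position 25: A→G.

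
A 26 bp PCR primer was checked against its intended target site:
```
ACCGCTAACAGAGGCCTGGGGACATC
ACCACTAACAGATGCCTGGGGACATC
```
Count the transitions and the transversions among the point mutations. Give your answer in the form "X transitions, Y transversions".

Transitions (purine↔purine or pyrimidine↔pyrimidine): 4 G→A.
Transversions (purine↔pyrimidine): 13 G→T.

1 transition, 1 transversion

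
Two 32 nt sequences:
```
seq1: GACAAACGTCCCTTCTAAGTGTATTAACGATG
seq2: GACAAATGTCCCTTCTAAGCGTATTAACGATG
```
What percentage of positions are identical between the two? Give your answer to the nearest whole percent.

94%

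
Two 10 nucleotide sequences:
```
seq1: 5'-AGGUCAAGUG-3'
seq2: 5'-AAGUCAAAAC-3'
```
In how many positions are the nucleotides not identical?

Mismatches (1-based): position 2: G→A; position 8: G→A; position 9: U→A; position 10: G→C.

4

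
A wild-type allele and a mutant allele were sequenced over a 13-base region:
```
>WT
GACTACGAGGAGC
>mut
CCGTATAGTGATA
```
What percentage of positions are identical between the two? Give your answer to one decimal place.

30.8%

Mismatches at positions 1, 2, 3, 6, 7, 8, 9, 12, 13 (1-based): 9 of 13.
Identical positions: 4/13 = 30.77% → 30.8%.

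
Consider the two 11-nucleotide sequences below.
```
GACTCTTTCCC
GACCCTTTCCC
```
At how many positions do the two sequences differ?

1

Comparing position by position, 1 position differs: 4 (T/C).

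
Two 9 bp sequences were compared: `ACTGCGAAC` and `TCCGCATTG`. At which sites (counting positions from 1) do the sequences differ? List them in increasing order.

Scanning 1-based: 1: A/T; 3: T/C; 6: G/A; 7: A/T; 8: A/T; 9: C/G.

1, 3, 6, 7, 8, 9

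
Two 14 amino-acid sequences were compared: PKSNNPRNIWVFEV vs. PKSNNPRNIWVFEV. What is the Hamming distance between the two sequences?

0

No positions differ; the sequences are identical.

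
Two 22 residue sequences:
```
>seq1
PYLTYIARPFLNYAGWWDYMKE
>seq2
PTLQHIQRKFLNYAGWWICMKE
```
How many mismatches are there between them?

Mismatches (1-based): position 2: Y→T; position 4: T→Q; position 5: Y→H; position 7: A→Q; position 9: P→K; position 18: D→I; position 19: Y→C.

7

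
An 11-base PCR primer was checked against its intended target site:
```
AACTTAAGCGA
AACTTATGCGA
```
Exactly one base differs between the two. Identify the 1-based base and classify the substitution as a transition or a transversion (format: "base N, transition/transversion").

The sequences differ only at base 7: A→T (purine→pyrimidine), a transversion.

base 7, transversion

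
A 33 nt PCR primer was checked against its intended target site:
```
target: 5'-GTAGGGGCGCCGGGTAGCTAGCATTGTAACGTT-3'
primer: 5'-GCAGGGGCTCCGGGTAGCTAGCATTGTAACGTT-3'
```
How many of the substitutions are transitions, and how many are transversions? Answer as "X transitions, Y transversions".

1 transition, 1 transversion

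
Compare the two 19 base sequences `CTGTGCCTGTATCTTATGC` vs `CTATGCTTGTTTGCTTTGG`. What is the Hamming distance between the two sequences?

Comparing position by position, 7 sites differ: 3 (G/A), 7 (C/T), 11 (A/T), 13 (C/G), 14 (T/C), 16 (A/T), 19 (C/G).

7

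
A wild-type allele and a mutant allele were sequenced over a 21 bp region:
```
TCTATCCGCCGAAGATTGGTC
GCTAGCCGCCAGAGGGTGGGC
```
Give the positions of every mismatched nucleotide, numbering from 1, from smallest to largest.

1, 5, 11, 12, 15, 16, 20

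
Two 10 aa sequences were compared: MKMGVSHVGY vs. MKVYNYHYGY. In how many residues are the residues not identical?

The sequences differ at residues 3, 4, 5, 6, 8 (1-based) — 5 in total.

5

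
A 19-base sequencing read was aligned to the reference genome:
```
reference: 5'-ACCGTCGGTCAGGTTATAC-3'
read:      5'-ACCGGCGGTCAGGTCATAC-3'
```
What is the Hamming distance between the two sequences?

2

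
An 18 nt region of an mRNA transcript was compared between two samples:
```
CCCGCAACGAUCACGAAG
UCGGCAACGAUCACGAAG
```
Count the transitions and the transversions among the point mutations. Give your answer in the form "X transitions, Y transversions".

Mismatches (1-based):
position 1: C→U (pyrimidine→pyrimidine, transition)
position 3: C→G (pyrimidine→purine, transversion)

1 transition, 1 transversion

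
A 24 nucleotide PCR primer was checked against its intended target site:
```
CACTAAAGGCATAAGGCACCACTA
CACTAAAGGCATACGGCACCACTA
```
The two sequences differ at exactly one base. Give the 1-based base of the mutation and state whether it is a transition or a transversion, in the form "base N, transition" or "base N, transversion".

Base 14 changes A→C. A is a purine and C is a pyrimidine, so this is a transversion.

base 14, transversion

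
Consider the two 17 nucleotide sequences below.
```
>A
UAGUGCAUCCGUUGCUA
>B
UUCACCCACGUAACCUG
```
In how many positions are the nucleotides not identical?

12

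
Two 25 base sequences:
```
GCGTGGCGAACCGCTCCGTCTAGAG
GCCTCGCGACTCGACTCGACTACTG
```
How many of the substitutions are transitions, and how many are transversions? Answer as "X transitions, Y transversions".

Mismatches (1-based):
base 3: G→C (purine→pyrimidine, transversion)
base 5: G→C (purine→pyrimidine, transversion)
base 10: A→C (purine→pyrimidine, transversion)
base 11: C→T (pyrimidine→pyrimidine, transition)
base 14: C→A (pyrimidine→purine, transversion)
base 15: T→C (pyrimidine→pyrimidine, transition)
base 16: C→T (pyrimidine→pyrimidine, transition)
base 19: T→A (pyrimidine→purine, transversion)
base 23: G→C (purine→pyrimidine, transversion)
base 24: A→T (purine→pyrimidine, transversion)

3 transitions, 7 transversions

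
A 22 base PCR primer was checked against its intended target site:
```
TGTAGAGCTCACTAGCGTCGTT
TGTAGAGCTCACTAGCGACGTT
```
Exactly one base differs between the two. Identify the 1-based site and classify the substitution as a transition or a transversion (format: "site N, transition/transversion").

site 18, transversion

Site 18 changes T→A. T is a pyrimidine and A is a purine, so this is a transversion.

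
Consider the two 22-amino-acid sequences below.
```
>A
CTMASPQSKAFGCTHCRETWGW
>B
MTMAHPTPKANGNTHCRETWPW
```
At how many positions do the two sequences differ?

The sequences differ at positions 1, 5, 7, 8, 11, 13, 21 (1-based) — 7 in total.

7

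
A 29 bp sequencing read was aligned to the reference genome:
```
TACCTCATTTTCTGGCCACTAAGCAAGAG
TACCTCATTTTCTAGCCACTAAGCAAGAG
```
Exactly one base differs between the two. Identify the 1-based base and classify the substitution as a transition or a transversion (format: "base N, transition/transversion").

base 14, transition

The sequences differ only at base 14: G→A (purine→purine), a transition.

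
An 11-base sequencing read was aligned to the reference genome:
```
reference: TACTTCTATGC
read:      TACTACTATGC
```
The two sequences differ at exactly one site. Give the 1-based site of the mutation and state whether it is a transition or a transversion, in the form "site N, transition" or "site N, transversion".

site 5, transversion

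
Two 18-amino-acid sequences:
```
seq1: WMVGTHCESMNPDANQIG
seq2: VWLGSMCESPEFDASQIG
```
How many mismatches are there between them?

Comparing position by position, 9 positions differ: 1 (W/V), 2 (M/W), 3 (V/L), 5 (T/S), 6 (H/M), 10 (M/P), 11 (N/E), 12 (P/F), 15 (N/S).

9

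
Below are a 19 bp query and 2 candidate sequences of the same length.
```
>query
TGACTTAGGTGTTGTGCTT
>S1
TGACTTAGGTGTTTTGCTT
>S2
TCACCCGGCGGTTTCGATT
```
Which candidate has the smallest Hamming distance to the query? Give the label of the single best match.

S1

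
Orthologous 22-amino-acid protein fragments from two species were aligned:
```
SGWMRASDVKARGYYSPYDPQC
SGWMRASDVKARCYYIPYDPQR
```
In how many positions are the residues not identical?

Mismatches (1-based): position 13: G→C; position 16: S→I; position 22: C→R.

3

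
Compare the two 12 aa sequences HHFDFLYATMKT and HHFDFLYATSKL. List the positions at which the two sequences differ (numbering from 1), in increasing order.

10, 12

Scanning 1-based: 10: M/S; 12: T/L.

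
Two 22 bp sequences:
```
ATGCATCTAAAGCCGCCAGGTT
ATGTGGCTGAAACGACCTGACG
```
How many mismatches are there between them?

Comparing position by position, 11 positions differ: 4 (C/T), 5 (A/G), 6 (T/G), 9 (A/G), 12 (G/A), 14 (C/G), 15 (G/A), 18 (A/T), 20 (G/A), 21 (T/C), 22 (T/G).

11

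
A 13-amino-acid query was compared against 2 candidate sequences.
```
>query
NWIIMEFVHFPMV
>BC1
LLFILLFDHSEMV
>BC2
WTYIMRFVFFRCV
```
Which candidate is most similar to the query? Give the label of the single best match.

BC2

BC1 differs at 8 residues; BC2 differs at 7 residues. The closest is BC2.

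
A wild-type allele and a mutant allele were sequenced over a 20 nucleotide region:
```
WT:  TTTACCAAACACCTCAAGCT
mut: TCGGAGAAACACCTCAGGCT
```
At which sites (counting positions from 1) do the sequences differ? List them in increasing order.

2, 3, 4, 5, 6, 17

Scanning 1-based: 2: T/C; 3: T/G; 4: A/G; 5: C/A; 6: C/G; 17: A/G.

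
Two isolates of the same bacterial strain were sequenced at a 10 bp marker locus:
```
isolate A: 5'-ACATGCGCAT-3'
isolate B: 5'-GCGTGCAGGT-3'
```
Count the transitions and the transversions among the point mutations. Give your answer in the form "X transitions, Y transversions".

Mismatches (1-based):
site 1: A→G (purine→purine, transition)
site 3: A→G (purine→purine, transition)
site 7: G→A (purine→purine, transition)
site 8: C→G (pyrimidine→purine, transversion)
site 9: A→G (purine→purine, transition)

4 transitions, 1 transversion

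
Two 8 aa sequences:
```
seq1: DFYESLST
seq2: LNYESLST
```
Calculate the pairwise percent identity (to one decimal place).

75.0%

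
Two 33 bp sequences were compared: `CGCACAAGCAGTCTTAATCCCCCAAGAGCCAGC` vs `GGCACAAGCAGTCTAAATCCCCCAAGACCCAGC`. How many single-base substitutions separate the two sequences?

Comparing position by position, 3 sites differ: 1 (C/G), 15 (T/A), 28 (G/C).

3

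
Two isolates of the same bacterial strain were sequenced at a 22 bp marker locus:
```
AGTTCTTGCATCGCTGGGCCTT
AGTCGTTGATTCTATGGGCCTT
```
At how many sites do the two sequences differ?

Comparing position by position, 6 sites differ: 4 (T/C), 5 (C/G), 9 (C/A), 10 (A/T), 13 (G/T), 14 (C/A).

6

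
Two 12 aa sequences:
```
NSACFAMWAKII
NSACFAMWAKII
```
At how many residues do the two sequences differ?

No positions differ; the sequences are identical.

0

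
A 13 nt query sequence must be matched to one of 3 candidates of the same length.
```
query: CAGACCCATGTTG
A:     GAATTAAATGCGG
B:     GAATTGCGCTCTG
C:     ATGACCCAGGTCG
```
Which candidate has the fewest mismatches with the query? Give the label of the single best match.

A differs at 8 positions; B differs at 9 positions; C differs at 4 positions. The closest is C.

C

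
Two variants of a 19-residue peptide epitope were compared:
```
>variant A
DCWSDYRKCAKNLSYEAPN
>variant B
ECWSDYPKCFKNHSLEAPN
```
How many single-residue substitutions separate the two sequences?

Mismatches (1-based): residue 1: D→E; residue 7: R→P; residue 10: A→F; residue 13: L→H; residue 15: Y→L.

5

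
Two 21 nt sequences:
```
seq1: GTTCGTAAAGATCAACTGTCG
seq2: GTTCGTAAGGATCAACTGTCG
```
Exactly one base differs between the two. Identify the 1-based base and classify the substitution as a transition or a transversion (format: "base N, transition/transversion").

base 9, transition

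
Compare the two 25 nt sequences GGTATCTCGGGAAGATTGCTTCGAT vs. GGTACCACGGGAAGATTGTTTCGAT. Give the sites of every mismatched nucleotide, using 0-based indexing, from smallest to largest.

4, 6, 18

Scanning 0-based: 4: T/C; 6: T/A; 18: C/T.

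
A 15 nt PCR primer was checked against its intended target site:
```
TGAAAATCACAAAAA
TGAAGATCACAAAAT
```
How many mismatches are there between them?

2

Mismatches (1-based): site 5: A→G; site 15: A→T.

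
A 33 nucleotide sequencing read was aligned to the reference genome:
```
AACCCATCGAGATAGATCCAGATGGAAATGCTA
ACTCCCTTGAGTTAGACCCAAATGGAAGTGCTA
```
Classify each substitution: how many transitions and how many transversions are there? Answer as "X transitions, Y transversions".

5 transitions, 3 transversions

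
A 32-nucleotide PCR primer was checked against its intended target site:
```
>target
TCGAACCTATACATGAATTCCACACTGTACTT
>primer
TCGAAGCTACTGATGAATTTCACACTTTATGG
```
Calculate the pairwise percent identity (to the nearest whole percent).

9 positions differ (6, 10, 11, 12, 20, 27, 30, 31, 32), so 23 of 32 match: 23/32 = 71.88%.

72%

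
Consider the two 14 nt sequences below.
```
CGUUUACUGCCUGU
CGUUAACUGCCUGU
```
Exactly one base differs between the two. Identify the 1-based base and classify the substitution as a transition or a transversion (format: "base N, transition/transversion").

Base 5 changes U→A. U is a pyrimidine and A is a purine, so this is a transversion.

base 5, transversion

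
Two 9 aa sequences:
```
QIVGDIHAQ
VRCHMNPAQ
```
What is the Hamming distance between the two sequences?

7

Mismatches (1-based): residue 1: Q→V; residue 2: I→R; residue 3: V→C; residue 4: G→H; residue 5: D→M; residue 6: I→N; residue 7: H→P.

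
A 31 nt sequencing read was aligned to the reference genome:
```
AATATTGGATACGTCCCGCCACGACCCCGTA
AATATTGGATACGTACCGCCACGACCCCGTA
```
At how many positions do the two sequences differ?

1

Mismatches (1-based): position 15: C→A.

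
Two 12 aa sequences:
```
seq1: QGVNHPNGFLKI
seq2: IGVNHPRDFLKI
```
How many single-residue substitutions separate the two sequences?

3

Mismatches (1-based): residue 1: Q→I; residue 7: N→R; residue 8: G→D.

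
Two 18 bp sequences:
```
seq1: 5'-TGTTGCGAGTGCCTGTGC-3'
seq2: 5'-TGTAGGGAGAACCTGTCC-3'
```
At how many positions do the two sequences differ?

Mismatches (1-based): position 4: T→A; position 6: C→G; position 10: T→A; position 11: G→A; position 17: G→C.

5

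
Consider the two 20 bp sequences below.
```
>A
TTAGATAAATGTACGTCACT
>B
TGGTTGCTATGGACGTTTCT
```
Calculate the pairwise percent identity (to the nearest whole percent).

10 positions differ (2, 3, 4, 5, 6, 7, 8, 12, 17, 18), so 10 of 20 match: 10/20 = 50%.

50%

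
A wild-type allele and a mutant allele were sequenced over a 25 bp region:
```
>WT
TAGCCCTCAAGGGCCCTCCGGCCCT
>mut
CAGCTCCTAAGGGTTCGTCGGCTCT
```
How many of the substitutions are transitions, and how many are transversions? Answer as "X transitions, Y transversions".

Mismatches (1-based):
position 1: T→C (pyrimidine→pyrimidine, transition)
position 5: C→T (pyrimidine→pyrimidine, transition)
position 7: T→C (pyrimidine→pyrimidine, transition)
position 8: C→T (pyrimidine→pyrimidine, transition)
position 14: C→T (pyrimidine→pyrimidine, transition)
position 15: C→T (pyrimidine→pyrimidine, transition)
position 17: T→G (pyrimidine→purine, transversion)
position 18: C→T (pyrimidine→pyrimidine, transition)
position 23: C→T (pyrimidine→pyrimidine, transition)

8 transitions, 1 transversion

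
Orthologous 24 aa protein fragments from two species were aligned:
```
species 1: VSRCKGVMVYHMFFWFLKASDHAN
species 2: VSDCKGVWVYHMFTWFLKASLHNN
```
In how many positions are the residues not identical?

5

The sequences differ at positions 3, 8, 14, 21, 23 (1-based) — 5 in total.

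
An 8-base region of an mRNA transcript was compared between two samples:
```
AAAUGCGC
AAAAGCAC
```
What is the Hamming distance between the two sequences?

Mismatches (1-based): site 4: U→A; site 7: G→A.

2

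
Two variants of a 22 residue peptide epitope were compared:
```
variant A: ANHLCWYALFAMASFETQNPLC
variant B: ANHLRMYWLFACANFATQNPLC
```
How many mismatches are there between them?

Mismatches (1-based): position 5: C→R; position 6: W→M; position 8: A→W; position 12: M→C; position 14: S→N; position 16: E→A.

6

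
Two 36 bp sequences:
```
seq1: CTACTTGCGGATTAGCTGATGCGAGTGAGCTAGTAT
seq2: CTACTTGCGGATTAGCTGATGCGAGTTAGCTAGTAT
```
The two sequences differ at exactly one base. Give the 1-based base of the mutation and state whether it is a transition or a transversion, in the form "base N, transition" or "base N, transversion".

The sequences differ only at base 27: G→T (purine→pyrimidine), a transversion.

base 27, transversion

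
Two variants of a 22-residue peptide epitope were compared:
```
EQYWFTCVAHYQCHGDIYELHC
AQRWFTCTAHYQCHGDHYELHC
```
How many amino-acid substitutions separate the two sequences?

4

Mismatches (1-based): residue 1: E→A; residue 3: Y→R; residue 8: V→T; residue 17: I→H.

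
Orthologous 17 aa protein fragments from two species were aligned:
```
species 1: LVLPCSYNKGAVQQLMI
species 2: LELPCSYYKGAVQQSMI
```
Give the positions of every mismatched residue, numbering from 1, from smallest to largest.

Scanning 1-based: 2: V/E; 8: N/Y; 15: L/S.

2, 8, 15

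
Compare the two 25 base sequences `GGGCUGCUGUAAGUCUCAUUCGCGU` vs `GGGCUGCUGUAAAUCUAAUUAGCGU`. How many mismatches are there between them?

The sequences differ at positions 13, 17, 21 (1-based) — 3 in total.

3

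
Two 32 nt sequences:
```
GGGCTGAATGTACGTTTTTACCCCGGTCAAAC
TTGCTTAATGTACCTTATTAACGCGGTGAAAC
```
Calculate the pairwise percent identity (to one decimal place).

75.0%

Mismatches at positions 1, 2, 6, 14, 17, 21, 23, 28 (1-based): 8 of 32.
Identical positions: 24/32 = 75% → 75.0%.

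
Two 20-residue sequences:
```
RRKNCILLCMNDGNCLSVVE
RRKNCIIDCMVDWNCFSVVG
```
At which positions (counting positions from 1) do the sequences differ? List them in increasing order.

7, 8, 11, 13, 16, 20

Differences at position 7 (L→I), position 8 (L→D), position 11 (N→V), position 13 (G→W), position 16 (L→F), position 20 (E→G).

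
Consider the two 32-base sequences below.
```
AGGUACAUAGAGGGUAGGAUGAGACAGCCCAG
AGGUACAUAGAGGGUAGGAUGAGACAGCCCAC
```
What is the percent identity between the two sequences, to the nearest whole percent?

1 position differs (32), so 31 of 32 match: 31/32 = 96.88%.

97%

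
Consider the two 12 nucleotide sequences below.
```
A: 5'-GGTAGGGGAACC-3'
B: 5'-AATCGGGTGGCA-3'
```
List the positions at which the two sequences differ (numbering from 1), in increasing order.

Scanning 1-based: 1: G/A; 2: G/A; 4: A/C; 8: G/T; 9: A/G; 10: A/G; 12: C/A.

1, 2, 4, 8, 9, 10, 12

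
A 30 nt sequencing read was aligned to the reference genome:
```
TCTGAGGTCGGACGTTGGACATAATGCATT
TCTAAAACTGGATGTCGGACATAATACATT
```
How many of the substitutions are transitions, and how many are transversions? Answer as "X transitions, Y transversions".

8 transitions, 0 transversions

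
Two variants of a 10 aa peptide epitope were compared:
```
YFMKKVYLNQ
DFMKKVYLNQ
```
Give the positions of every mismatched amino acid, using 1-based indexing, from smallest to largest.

1

Differences at position 1 (Y→D).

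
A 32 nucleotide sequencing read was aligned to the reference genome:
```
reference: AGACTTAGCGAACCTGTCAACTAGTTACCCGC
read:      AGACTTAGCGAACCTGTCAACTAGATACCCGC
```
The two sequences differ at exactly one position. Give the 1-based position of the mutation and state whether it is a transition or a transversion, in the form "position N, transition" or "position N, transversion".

position 25, transversion

Position 25 changes T→A. T is a pyrimidine and A is a purine, so this is a transversion.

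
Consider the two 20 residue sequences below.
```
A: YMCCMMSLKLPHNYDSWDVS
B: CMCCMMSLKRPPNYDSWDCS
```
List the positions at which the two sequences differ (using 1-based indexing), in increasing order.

1, 10, 12, 19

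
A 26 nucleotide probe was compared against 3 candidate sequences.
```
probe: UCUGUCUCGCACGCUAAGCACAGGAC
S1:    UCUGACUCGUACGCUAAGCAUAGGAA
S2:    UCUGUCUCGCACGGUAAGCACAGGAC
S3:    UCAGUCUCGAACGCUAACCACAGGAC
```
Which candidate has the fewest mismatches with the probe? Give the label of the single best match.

S2

Hamming distances to probe — S1: 4; S2: 1; S3: 3.
Smallest is S2 with 1 mismatch.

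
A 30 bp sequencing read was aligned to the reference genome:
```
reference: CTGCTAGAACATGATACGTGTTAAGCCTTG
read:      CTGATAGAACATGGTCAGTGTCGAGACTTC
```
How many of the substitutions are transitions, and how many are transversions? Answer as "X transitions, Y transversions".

3 transitions, 5 transversions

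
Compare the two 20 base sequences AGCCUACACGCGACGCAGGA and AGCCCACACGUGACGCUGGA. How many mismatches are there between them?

3

The sequences differ at bases 5, 11, 17 (1-based) — 3 in total.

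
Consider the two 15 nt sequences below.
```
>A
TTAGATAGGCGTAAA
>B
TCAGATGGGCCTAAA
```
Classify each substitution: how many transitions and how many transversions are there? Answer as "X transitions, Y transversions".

2 transitions, 1 transversion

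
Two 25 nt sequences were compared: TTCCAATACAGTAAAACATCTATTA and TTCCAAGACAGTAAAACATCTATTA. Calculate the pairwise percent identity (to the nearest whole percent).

96%

Mismatch at position 7 (1-based): 1 of 25.
Identical positions: 24/25 = 96% → 96%.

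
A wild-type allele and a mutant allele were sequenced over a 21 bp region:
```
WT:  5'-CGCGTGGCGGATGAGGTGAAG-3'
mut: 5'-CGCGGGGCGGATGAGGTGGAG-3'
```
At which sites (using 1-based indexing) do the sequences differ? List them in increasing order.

5, 19

Scanning 1-based: 5: T/G; 19: A/G.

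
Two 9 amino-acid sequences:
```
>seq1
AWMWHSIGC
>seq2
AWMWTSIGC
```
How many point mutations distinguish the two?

1

Comparing position by position, 1 residue differs: 5 (H/T).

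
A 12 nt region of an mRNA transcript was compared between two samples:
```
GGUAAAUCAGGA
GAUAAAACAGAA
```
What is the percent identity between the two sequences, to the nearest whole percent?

75%

3 positions differ (2, 7, 11), so 9 of 12 match: 9/12 = 75%.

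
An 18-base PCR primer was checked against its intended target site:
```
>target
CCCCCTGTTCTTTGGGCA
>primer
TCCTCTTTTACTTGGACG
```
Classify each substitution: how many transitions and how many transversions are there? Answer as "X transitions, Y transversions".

5 transitions, 2 transversions

Transitions (purine↔purine or pyrimidine↔pyrimidine): 1 C→T, 4 C→T, 11 T→C, 16 G→A, 18 A→G.
Transversions (purine↔pyrimidine): 7 G→T, 10 C→A.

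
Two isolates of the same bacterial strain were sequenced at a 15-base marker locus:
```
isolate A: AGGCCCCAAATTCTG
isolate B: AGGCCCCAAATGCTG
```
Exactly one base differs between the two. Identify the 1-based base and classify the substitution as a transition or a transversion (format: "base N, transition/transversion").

base 12, transversion

The sequences differ only at base 12: T→G (pyrimidine→purine), a transversion.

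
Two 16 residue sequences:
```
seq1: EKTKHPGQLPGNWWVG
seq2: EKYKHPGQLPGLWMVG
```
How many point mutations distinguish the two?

The sequences differ at positions 3, 12, 14 (1-based) — 3 in total.

3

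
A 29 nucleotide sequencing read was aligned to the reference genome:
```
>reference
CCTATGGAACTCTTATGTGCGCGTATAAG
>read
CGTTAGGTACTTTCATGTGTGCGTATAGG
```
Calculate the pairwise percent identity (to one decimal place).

Mismatches at positions 2, 4, 5, 8, 12, 14, 20, 28 (1-based): 8 of 29.
Identical positions: 21/29 = 72.41% → 72.4%.

72.4%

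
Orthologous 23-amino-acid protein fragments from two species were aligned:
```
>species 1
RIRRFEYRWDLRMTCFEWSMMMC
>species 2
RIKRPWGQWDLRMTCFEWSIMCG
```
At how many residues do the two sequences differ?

Comparing position by position, 8 residues differ: 3 (R/K), 5 (F/P), 6 (E/W), 7 (Y/G), 8 (R/Q), 20 (M/I), 22 (M/C), 23 (C/G).

8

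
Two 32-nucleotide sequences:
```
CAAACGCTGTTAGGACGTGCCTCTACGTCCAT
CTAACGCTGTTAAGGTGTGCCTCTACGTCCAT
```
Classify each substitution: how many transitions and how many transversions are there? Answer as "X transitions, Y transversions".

Transitions (purine↔purine or pyrimidine↔pyrimidine): 13 G→A, 15 A→G, 16 C→T.
Transversions (purine↔pyrimidine): 2 A→T.

3 transitions, 1 transversion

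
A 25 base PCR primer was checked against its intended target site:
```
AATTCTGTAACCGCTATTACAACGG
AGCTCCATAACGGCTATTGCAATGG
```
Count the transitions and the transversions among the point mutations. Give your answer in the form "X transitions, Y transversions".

Mismatches (1-based):
base 2: A→G (purine→purine, transition)
base 3: T→C (pyrimidine→pyrimidine, transition)
base 6: T→C (pyrimidine→pyrimidine, transition)
base 7: G→A (purine→purine, transition)
base 12: C→G (pyrimidine→purine, transversion)
base 19: A→G (purine→purine, transition)
base 23: C→T (pyrimidine→pyrimidine, transition)

6 transitions, 1 transversion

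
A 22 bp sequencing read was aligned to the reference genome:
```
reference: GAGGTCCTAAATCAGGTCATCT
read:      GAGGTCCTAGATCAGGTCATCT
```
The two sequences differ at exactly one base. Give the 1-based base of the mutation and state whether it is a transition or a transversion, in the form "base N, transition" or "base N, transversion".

base 10, transition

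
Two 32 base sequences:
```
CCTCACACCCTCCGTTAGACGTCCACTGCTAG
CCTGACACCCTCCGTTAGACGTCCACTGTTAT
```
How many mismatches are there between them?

3

Comparing position by position, 3 bases differ: 4 (C/G), 29 (C/T), 32 (G/T).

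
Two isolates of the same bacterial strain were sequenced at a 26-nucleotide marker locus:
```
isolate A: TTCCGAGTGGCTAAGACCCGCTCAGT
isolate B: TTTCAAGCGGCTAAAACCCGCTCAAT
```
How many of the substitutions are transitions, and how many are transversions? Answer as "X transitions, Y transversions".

5 transitions, 0 transversions

Mismatches (1-based):
base 3: C→T (pyrimidine→pyrimidine, transition)
base 5: G→A (purine→purine, transition)
base 8: T→C (pyrimidine→pyrimidine, transition)
base 15: G→A (purine→purine, transition)
base 25: G→A (purine→purine, transition)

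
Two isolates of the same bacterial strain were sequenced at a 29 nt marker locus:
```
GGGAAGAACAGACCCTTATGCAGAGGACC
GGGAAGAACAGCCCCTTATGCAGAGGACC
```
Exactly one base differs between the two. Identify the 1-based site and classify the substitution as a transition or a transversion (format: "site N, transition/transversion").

The sequences differ only at site 12: A→C (purine→pyrimidine), a transversion.

site 12, transversion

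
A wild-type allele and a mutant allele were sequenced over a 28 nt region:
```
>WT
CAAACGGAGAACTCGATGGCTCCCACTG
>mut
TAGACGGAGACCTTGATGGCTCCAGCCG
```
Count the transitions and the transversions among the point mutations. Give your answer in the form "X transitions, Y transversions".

Mismatches (1-based):
base 1: C→T (pyrimidine→pyrimidine, transition)
base 3: A→G (purine→purine, transition)
base 11: A→C (purine→pyrimidine, transversion)
base 14: C→T (pyrimidine→pyrimidine, transition)
base 24: C→A (pyrimidine→purine, transversion)
base 25: A→G (purine→purine, transition)
base 27: T→C (pyrimidine→pyrimidine, transition)

5 transitions, 2 transversions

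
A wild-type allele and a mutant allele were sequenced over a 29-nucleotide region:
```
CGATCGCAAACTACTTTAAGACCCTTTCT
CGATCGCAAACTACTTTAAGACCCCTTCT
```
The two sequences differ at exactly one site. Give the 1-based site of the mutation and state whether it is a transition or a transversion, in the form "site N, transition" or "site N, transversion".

Site 25 changes T→C. T is a pyrimidine and C is a pyrimidine, so this is a transition.

site 25, transition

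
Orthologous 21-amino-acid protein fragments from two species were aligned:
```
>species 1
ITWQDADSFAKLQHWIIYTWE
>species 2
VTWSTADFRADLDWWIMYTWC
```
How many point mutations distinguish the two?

10

Comparing position by position, 10 positions differ: 1 (I/V), 4 (Q/S), 5 (D/T), 8 (S/F), 9 (F/R), 11 (K/D), 13 (Q/D), 14 (H/W), 17 (I/M), 21 (E/C).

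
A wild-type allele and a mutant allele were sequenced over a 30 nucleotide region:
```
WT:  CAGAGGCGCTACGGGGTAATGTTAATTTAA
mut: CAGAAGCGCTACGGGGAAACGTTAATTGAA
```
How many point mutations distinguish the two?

4

Mismatches (1-based): site 5: G→A; site 17: T→A; site 20: T→C; site 28: T→G.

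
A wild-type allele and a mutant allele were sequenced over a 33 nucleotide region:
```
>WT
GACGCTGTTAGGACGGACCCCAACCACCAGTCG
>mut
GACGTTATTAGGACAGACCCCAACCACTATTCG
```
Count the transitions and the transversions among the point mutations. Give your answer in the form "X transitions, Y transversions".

4 transitions, 1 transversion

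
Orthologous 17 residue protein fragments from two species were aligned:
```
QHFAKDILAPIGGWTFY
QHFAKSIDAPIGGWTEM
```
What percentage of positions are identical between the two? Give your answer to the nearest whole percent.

Mismatches at positions 6, 8, 16, 17 (1-based): 4 of 17.
Identical positions: 13/17 = 76.47% → 76%.

76%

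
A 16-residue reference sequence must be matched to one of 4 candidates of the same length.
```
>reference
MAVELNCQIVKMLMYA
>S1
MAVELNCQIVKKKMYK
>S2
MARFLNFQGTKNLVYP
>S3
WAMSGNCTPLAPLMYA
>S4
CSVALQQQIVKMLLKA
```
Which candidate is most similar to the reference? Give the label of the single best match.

S1

Hamming distances to reference — S1: 3; S2: 8; S3: 9; S4: 7.
Smallest is S1 with 3 mismatches.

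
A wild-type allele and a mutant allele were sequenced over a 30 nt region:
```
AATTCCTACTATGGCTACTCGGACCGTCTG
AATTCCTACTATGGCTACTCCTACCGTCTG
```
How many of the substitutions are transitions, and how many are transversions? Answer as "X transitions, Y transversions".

Transitions (purine↔purine or pyrimidine↔pyrimidine): none.
Transversions (purine↔pyrimidine): 21 G→C, 22 G→T.

0 transitions, 2 transversions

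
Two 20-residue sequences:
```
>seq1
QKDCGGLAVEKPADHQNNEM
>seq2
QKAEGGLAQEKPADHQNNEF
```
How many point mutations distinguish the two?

Mismatches (1-based): position 3: D→A; position 4: C→E; position 9: V→Q; position 20: M→F.

4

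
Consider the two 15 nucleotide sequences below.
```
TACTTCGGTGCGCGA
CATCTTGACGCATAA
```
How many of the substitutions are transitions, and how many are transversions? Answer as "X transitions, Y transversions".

Transitions (purine↔purine or pyrimidine↔pyrimidine): 1 T→C, 3 C→T, 4 T→C, 6 C→T, 8 G→A, 9 T→C, 12 G→A, 13 C→T, 14 G→A.
Transversions (purine↔pyrimidine): none.

9 transitions, 0 transversions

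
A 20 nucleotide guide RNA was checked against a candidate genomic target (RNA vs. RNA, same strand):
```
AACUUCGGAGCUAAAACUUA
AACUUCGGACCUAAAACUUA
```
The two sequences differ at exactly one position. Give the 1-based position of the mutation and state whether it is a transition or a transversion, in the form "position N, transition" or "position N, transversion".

position 10, transversion

The sequences differ only at position 10: G→C (purine→pyrimidine), a transversion.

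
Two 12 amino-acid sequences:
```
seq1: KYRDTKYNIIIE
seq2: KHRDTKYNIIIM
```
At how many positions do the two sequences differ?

2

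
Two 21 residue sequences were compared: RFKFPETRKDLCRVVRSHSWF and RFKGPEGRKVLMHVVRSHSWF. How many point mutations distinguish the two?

Comparing position by position, 5 positions differ: 4 (F/G), 7 (T/G), 10 (D/V), 12 (C/M), 13 (R/H).

5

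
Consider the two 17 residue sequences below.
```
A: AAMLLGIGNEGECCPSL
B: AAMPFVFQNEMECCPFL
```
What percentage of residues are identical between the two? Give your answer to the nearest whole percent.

Mismatches at positions 4, 5, 6, 7, 8, 11, 16 (1-based): 7 of 17.
Identical positions: 10/17 = 58.82% → 59%.

59%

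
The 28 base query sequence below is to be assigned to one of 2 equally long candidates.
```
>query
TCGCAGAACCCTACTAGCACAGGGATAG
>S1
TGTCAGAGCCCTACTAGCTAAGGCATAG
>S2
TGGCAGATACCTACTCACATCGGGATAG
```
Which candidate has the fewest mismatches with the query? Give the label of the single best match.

S1

Hamming distances to query — S1: 6; S2: 7.
Smallest is S1 with 6 mismatches.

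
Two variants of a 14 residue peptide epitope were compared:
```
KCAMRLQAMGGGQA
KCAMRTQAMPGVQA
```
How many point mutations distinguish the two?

3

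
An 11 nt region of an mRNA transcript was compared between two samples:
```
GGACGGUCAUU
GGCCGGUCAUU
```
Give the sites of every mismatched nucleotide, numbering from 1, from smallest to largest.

3

Scanning 1-based: 3: A/C.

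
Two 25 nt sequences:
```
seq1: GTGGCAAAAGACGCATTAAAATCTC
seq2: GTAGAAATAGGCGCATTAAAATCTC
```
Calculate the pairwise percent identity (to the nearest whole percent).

4 positions differ (3, 5, 8, 11), so 21 of 25 match: 21/25 = 84%.

84%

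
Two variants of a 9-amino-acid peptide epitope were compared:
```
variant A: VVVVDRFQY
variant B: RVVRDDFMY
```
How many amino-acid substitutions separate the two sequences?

Mismatches (1-based): position 1: V→R; position 4: V→R; position 6: R→D; position 8: Q→M.

4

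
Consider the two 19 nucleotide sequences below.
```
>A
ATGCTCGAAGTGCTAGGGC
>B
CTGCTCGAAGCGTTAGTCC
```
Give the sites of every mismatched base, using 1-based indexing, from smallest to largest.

Differences at site 1 (A→C), site 11 (T→C), site 13 (C→T), site 17 (G→T), site 18 (G→C).

1, 11, 13, 17, 18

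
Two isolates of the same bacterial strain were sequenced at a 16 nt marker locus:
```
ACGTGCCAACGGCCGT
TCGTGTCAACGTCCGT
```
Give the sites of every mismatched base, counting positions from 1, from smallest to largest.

Scanning 1-based: 1: A/T; 6: C/T; 12: G/T.

1, 6, 12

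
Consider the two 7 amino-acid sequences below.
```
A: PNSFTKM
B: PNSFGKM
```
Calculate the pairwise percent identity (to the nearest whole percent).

86%

Mismatch at position 5 (1-based): 1 of 7.
Identical positions: 6/7 = 85.71% → 86%.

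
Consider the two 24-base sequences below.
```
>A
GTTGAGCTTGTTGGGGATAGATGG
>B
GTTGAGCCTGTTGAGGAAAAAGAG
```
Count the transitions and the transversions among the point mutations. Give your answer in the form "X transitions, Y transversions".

Mismatches (1-based):
site 8: T→C (pyrimidine→pyrimidine, transition)
site 14: G→A (purine→purine, transition)
site 18: T→A (pyrimidine→purine, transversion)
site 20: G→A (purine→purine, transition)
site 22: T→G (pyrimidine→purine, transversion)
site 23: G→A (purine→purine, transition)

4 transitions, 2 transversions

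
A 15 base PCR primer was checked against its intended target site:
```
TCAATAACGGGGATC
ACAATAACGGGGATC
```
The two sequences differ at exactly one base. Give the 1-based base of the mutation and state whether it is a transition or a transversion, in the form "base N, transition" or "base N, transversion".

The sequences differ only at base 1: T→A (pyrimidine→purine), a transversion.

base 1, transversion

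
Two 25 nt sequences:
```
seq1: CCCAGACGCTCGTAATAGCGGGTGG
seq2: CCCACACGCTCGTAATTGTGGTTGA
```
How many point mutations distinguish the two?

5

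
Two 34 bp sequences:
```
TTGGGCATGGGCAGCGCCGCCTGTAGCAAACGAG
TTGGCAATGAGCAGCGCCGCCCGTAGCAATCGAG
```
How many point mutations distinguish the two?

The sequences differ at positions 5, 6, 10, 22, 30 (1-based) — 5 in total.

5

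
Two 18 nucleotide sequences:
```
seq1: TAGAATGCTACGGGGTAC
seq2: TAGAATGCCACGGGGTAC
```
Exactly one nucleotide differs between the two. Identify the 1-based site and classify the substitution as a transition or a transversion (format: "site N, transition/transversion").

Site 9 changes T→C. T is a pyrimidine and C is a pyrimidine, so this is a transition.

site 9, transition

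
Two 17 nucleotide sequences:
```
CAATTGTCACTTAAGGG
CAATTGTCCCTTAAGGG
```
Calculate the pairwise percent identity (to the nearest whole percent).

94%

Mismatch at position 9 (1-based): 1 of 17.
Identical positions: 16/17 = 94.12% → 94%.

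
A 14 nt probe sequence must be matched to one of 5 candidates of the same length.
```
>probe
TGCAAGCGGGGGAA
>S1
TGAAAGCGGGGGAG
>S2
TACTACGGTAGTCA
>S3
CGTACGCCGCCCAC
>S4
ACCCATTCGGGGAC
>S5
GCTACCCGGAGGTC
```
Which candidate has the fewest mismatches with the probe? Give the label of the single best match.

S1

Hamming distances to probe — S1: 2; S2: 8; S3: 8; S4: 7; S5: 8.
Smallest is S1 with 2 mismatches.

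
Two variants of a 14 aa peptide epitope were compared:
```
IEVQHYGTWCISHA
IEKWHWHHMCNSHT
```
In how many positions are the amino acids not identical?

Comparing position by position, 8 positions differ: 3 (V/K), 4 (Q/W), 6 (Y/W), 7 (G/H), 8 (T/H), 9 (W/M), 11 (I/N), 14 (A/T).

8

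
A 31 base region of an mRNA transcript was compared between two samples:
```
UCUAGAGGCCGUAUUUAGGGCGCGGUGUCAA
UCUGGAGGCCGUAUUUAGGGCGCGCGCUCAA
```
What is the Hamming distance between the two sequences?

4

The sequences differ at sites 4, 25, 26, 27 (1-based) — 4 in total.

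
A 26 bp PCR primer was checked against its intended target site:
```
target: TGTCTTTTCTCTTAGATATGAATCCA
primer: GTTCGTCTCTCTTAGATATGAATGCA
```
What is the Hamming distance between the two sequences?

The sequences differ at sites 1, 2, 5, 7, 24 (1-based) — 5 in total.

5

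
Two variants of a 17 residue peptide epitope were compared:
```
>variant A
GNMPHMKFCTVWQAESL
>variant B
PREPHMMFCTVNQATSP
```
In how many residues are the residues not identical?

7

The sequences differ at residues 1, 2, 3, 7, 12, 15, 17 (1-based) — 7 in total.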